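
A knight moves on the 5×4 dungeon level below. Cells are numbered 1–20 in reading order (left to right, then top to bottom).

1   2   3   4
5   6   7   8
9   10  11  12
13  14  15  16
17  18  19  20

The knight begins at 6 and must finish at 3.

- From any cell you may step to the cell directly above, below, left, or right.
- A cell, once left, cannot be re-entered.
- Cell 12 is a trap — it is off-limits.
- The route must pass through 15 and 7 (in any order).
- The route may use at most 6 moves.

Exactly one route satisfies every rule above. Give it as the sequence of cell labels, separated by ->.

6 -> 10 -> 14 -> 15 -> 11 -> 7 -> 3

The budget equals the shortest possible length, so every move has to be on a shortest route through the required cells.
Route from 6: down 2 to 14, right 1 to 15, up 3 to 3 — 6 moves in all.
Check: all required cells visited; 6 ≤ 6 moves.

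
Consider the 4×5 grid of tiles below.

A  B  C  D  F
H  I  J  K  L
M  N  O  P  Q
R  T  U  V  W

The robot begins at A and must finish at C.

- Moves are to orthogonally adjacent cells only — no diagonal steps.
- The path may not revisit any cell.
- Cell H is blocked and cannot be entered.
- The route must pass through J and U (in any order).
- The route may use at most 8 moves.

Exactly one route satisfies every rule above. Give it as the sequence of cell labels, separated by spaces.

A B I N T U O J C

The 8-move cap with required stops at J, U leaves no slack for detours.
Route from A: right to B, 3× down (reaching T), right to U, 3× up (reaching C) — 8 moves in all.
Check: all required cells visited; 8 ≤ 8 moves.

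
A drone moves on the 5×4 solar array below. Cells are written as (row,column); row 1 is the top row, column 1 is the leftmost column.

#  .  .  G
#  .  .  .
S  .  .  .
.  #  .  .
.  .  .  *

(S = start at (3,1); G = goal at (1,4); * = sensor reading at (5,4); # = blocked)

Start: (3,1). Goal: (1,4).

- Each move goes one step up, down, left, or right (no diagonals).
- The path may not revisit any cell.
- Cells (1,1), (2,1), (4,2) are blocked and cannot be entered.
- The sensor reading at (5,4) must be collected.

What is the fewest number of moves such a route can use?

Any route passes through (5,4) somewhere between (3,1) and (1,4). Summing Manhattan distances along the two legs ((3,1) → (5,4) → (1,4)) gives a lower bound of 5 + 4 = 9 moves.
A route of 9 moves achieves this: (3,1) → (4,1) → (5,1) → (5,2) → (5,3) → (5,4) → (4,4) → (3,4) → (2,4) → (1,4).
Since 9 matches the lower bound, it is optimal.

9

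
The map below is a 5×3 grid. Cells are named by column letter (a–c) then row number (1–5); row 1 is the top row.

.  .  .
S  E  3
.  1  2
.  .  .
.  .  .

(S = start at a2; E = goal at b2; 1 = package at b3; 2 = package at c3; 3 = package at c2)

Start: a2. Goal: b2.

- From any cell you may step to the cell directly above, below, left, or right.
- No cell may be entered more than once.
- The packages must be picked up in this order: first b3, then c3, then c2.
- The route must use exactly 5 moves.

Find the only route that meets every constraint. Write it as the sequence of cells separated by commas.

a2, a3, b3, c3, c2, b2

The waypoints must appear in the order b3, c3, c2, with no cell reused.
Route from a2: down to a3, 2× right (reaching c3), up to c2, left to b2 — 5 moves in all.
Check: order respected (1 at step 2, 2 at step 3, 3 at step 4); 5 moves as required.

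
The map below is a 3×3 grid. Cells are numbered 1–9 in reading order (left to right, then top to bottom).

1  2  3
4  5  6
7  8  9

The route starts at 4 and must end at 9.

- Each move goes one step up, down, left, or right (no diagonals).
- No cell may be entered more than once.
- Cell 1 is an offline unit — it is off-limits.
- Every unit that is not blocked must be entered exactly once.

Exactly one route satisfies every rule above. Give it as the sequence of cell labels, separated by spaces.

Need to visit all 8 open cells exactly once, starting at 4 and ending at 9.
Route from 4: down to 7, right to 8, 2× up (reaching 2), right to 3, 2× down (reaching 9) — 7 moves in all.
Check: all 8 open cells covered.

4 7 8 5 2 3 6 9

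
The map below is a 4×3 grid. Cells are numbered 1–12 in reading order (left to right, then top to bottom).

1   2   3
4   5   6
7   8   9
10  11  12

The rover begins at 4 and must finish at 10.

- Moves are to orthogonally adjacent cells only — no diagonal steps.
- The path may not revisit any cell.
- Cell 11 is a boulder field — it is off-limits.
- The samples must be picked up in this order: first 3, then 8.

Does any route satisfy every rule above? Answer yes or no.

One route that works: 4 → 1 → 2 → 3 → 6 → 9 → 8 → 7 → 10.

yes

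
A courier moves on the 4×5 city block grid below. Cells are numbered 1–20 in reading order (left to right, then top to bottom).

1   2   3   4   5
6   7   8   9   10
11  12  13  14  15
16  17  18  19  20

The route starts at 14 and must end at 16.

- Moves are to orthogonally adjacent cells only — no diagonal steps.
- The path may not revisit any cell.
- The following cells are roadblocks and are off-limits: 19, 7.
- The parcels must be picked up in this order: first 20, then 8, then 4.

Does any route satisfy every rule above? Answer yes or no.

20 must be visited but has only one open neighbour (15), and it is neither the start nor the goal — the route would have to enter and leave through 15, re-entering it.

no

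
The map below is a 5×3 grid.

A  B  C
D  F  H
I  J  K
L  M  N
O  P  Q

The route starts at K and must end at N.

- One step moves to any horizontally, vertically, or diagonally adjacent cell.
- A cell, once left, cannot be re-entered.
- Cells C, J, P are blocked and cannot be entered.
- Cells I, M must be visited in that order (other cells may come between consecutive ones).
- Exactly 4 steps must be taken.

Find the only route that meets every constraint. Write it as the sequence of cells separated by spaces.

K F I M N

The waypoints must appear in the order I, M, with no cell reused.
Route from K: up-left to F, down-left to I, down-right to M, right to N — 4 moves in all.
Check: order respected (I at step 2, M at step 3); 4 moves as required.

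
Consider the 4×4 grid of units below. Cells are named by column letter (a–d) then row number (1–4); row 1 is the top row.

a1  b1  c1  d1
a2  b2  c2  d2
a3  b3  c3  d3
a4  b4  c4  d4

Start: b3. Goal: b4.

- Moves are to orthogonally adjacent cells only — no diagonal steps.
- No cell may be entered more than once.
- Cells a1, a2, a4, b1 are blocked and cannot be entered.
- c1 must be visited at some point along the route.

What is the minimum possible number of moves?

9

Any route passes through c1 somewhere between b3 and b4. Summing Manhattan distances along the two legs (b3 → c1 → b4) gives a lower bound of 3 + 4 = 7 moves.
The shortest route satisfying every rule uses 9 moves: b3 → b2 → c2 → c1 → d1 → d2 → d3 → d4 → c4 → b4.
The no-revisit rule (legs can't share cells) pushes the minimum above the 7-move bound; an exhaustive check rules out every length from 7 to 8, leaving 9 as the minimum.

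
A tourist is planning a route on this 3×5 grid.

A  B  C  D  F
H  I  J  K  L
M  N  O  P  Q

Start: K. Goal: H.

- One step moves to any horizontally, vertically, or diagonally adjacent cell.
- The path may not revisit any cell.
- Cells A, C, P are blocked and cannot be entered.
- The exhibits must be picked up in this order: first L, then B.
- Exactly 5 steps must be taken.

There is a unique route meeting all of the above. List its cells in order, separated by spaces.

K L D J B H

The waypoints must appear in the order L, B, with no cell reused.
Route from K: right to L, up-left to D, down-left to J, up-left to B, down-left to H — 5 moves in all.
Check: order respected (L at step 1, B at step 4); 5 moves as required.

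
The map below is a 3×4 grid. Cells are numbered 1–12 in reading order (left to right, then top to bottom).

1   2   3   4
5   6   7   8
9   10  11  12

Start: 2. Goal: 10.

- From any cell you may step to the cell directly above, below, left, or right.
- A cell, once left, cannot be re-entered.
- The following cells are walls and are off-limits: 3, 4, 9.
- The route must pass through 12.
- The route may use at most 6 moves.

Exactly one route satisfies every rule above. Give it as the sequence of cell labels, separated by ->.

The 6-move cap with required stops at 12 leaves no slack for detours.
Route from 2: down 1 to 6, right 2 to 8, down 1 to 12, left 2 to 10 — 6 moves in all.
Check: all required cells visited; 6 ≤ 6 moves.

2 -> 6 -> 7 -> 8 -> 12 -> 11 -> 10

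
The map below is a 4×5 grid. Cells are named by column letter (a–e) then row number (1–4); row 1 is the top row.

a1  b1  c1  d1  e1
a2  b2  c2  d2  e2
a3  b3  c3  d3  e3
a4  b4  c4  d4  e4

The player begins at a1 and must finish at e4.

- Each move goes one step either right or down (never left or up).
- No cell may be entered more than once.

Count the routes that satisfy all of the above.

35

A right/down-only route from a1 to e4 makes exactly 3 down-moves and 4 right-moves in some order.
With no other constraints that would be C(7,3) = 35 routes.
That gives 35 routes.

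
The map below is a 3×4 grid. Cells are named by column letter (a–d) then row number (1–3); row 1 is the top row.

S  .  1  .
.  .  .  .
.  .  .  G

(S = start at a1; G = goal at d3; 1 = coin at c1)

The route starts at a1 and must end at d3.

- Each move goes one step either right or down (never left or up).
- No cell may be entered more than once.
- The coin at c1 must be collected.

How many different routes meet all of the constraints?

3

A right/down-only route from a1 to d3 makes exactly 2 down-moves and 3 right-moves in some order.
With no other constraints that would be C(5,2) = 10 routes.
Split at c1 and multiply the segment counts: a1→c1: 1; c1→d3: 3; product = 3.
That gives 3 routes.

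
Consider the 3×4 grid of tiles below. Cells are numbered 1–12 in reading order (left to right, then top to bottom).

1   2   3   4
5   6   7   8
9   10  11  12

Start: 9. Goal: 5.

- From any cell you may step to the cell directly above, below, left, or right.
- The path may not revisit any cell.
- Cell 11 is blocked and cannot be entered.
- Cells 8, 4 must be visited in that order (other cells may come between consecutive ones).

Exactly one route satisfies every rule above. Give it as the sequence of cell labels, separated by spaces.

9 10 6 7 8 4 3 2 1 5

The waypoints must appear in the order 8, 4, with no cell reused.
Route from 9: right 1 to 10, up 1 to 6, right 2 to 8, up 1 to 4, left 3 to 1, down 1 to 5 — 9 moves in all.
Check: order respected (8 at step 4, 4 at step 5).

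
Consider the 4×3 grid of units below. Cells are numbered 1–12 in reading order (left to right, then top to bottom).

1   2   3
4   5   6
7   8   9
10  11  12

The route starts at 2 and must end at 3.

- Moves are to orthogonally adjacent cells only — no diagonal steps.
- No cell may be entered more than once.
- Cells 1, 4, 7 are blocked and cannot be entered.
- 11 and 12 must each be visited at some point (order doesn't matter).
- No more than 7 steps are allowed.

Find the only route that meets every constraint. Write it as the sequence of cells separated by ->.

The budget equals the shortest possible length, so every move has to be on a shortest route through the required cells.
Route from 2: down 3 to 11, right 1 to 12, up 3 to 3 — 7 moves in all.
Check: all required cells visited; 7 ≤ 7 moves.

2 -> 5 -> 8 -> 11 -> 12 -> 9 -> 6 -> 3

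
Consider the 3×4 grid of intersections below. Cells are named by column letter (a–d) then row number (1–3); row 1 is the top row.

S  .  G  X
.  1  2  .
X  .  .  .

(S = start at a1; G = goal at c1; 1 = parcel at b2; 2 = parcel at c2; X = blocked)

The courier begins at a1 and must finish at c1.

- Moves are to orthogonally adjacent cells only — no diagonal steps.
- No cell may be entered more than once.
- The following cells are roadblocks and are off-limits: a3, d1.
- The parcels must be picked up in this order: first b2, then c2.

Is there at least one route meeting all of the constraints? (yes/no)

yes

One route that works: a1 → a2 → b2 → c2 → c1.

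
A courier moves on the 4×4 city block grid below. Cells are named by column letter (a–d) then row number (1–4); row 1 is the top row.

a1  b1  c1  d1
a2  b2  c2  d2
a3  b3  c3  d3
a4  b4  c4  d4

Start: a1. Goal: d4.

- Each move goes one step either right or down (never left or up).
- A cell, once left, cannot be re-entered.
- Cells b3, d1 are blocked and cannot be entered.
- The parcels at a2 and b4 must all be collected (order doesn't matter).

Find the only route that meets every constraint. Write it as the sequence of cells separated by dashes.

Moves only go right or down, so the column and row indices never decrease.
Route from a1: down 3 to a4, right 3 to d4 — 6 moves in all.
Check: all required cells visited.

a1 - a2 - a3 - a4 - b4 - c4 - d4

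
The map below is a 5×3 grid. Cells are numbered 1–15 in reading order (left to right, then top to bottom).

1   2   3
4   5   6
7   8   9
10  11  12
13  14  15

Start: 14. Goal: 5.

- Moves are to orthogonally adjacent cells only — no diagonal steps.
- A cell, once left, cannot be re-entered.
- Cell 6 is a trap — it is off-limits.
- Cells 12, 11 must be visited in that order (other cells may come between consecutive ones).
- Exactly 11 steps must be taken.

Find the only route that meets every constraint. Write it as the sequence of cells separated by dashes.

The waypoints must appear in the order 12, 11, with no cell reused.
Route from 14: right to 15, 2× up (reaching 9), left to 8, down to 11, left to 10, 3× up (reaching 1), right to 2, down to 5 — 11 moves in all.
Check: order respected (12 at step 2, 11 at step 5); 11 moves as required.

14 - 15 - 12 - 9 - 8 - 11 - 10 - 7 - 4 - 1 - 2 - 5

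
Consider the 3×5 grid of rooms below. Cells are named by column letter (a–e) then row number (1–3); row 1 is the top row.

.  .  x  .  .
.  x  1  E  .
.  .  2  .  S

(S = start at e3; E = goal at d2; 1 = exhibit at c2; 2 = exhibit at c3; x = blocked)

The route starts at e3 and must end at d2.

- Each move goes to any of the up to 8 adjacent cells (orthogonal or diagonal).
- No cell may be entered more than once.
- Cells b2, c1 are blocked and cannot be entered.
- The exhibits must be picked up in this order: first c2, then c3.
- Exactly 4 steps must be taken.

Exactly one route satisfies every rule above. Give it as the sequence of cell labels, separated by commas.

The waypoints must appear in the order c2, c3, with no cell reused.
Route from e3: left to d3, up-left to c2, down to c3, up-right to d2 — 4 moves in all.
Check: order respected (1 at step 2, 2 at step 3); 4 moves as required.

e3, d3, c2, c3, d2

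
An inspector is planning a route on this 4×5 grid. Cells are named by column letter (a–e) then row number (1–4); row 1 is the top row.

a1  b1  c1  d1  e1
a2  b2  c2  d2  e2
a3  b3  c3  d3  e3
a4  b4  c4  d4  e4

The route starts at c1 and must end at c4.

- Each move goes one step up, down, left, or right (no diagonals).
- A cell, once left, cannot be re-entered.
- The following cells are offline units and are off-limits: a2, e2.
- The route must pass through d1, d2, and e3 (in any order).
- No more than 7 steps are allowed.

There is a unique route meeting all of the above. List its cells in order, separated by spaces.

c1 d1 d2 d3 e3 e4 d4 c4

The budget equals the shortest possible length, so every move has to be on a shortest route through the required cells.
Route from c1: right to d1, 2× down (reaching d3), right to e3, down to e4, 2× left (reaching c4) — 7 moves in all.
Check: all required cells visited; 7 ≤ 7 moves.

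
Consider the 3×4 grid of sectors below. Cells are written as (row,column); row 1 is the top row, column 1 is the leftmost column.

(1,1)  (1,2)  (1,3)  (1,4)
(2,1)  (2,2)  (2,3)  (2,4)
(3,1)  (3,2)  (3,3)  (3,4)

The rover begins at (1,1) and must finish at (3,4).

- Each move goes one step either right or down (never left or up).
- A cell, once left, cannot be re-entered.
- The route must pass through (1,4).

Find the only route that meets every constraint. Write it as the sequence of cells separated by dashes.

(1,1) - (1,2) - (1,3) - (1,4) - (2,4) - (3,4)

Moves only go right or down, so the column and row indices never decrease.
Route from (1,1): 3× right (reaching (1,4)), 2× down (reaching (3,4)) — 5 moves in all.
Check: all required cells visited.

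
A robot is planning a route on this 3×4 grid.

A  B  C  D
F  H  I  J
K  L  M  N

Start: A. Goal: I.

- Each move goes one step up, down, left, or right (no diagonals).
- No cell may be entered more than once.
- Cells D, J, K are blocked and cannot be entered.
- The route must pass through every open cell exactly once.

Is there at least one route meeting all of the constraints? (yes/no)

Cell N has only one open neighbour but is neither the start nor the goal, so a Hamiltonian route would have to both enter and leave it through the same neighbour — impossible without revisiting.

no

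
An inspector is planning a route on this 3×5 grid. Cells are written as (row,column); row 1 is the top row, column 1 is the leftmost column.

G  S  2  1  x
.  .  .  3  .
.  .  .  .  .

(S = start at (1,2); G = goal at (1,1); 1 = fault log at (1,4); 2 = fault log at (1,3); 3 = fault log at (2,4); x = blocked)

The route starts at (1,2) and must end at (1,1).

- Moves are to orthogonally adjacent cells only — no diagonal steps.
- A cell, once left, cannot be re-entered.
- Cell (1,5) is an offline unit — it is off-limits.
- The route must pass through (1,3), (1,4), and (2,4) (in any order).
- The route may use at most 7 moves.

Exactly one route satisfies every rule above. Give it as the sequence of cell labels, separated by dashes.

Any route must reach (1,3), (1,4), and (2,4) and still end at (1,1) within 7 moves, so the order of the required stops is forced.
Route from (1,2): 2× right (reaching (1,4)), down to (2,4), 3× left (reaching (2,1)), up to (1,1) — 7 moves in all.
Check: all required cells visited; 7 ≤ 7 moves.

(1,2) - (1,3) - (1,4) - (2,4) - (2,3) - (2,2) - (2,1) - (1,1)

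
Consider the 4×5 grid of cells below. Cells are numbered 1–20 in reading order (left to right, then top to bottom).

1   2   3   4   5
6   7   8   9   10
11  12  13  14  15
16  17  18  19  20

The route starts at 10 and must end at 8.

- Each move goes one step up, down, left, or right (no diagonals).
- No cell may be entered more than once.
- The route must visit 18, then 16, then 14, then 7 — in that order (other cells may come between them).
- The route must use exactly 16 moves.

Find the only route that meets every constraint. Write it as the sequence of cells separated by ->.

The waypoints must appear in the order 18, 16, 14, 7, with no cell reused.
Route from 10: 2× down (reaching 20), 4× left (reaching 16), up to 11, 3× right (reaching 14), 2× up (reaching 4), 2× left (reaching 2), down to 7, right to 8 — 16 moves in all.
Check: order respected (18 at step 4, 16 at step 6, 14 at step 10, 7 at step 15); 16 moves as required.

10 -> 15 -> 20 -> 19 -> 18 -> 17 -> 16 -> 11 -> 12 -> 13 -> 14 -> 9 -> 4 -> 3 -> 2 -> 7 -> 8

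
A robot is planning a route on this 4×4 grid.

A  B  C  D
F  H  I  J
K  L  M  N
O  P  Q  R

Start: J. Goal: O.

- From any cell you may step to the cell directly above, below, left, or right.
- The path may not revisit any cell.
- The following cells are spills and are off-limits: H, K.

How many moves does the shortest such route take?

The Manhattan distance from J to O is |2−4| + |4−1| = 5, so at least 5 moves are needed.
A route of 5 moves achieves this: J → N → R → Q → P → O.
Since 5 matches the lower bound, it is optimal.

5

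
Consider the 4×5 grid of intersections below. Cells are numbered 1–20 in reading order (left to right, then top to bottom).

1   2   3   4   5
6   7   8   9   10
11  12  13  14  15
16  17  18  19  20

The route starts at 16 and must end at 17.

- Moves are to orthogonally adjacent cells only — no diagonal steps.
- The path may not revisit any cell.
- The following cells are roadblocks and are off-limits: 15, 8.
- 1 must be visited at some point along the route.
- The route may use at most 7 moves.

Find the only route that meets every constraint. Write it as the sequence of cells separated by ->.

16 -> 11 -> 6 -> 1 -> 2 -> 7 -> 12 -> 17

Any route must reach 1 and still end at 17 within 7 moves, so the order of the required stops is forced.
Route from 16: 3× up (reaching 1), right to 2, 3× down (reaching 17) — 7 moves in all.
Check: all required cells visited; 7 ≤ 7 moves.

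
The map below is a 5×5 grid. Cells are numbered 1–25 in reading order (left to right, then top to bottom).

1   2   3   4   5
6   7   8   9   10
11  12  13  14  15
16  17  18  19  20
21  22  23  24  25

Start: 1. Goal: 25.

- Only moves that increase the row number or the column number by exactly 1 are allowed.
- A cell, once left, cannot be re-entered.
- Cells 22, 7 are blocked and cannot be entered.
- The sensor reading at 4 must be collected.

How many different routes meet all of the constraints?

A right/down-only route from 1 to 25 makes exactly 4 down-moves and 4 right-moves in some order.
With no other constraints that would be C(8,4) = 70 routes.
Split at 4 and multiply the segment counts (each segment already excludes blocked cells): 1→4: 1; 4→25: 5; product = 5.
That gives 5 routes.

5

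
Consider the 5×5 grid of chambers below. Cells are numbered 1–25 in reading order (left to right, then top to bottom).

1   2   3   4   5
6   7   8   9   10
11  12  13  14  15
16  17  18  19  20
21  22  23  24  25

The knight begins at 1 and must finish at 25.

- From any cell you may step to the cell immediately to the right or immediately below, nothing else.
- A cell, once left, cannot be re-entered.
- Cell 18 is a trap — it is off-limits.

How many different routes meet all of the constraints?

A right/down-only route from 1 to 25 makes exactly 4 down-moves and 4 right-moves in some order.
With no other constraints that would be C(8,4) = 70 routes.
Subtract routes through each blocked cell (inclusion–exclusion for overlaps): − through 18: 30 → 40.
That gives 40 routes.

40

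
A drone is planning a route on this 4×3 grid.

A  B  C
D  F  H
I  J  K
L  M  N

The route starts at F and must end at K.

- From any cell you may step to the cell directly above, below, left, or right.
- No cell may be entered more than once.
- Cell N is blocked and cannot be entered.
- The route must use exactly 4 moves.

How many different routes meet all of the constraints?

2

Need simple routes of exactly 4 moves from F to K (Manhattan distance 2, so 1 moves are spent on a detour and 1 undoing it).
Enumerating: F B C H K | F D I J K.
That gives 2 routes.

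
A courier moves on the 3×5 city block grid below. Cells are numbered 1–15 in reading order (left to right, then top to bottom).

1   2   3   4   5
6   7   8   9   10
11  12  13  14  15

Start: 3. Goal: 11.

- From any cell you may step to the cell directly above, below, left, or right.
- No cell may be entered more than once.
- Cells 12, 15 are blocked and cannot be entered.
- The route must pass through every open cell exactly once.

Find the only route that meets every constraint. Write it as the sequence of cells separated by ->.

3 -> 4 -> 5 -> 10 -> 9 -> 14 -> 13 -> 8 -> 7 -> 2 -> 1 -> 6 -> 11

Need to visit all 13 open cells exactly once, starting at 3 and ending at 11.
Route from 3: 2× right (reaching 5), down to 10, left to 9, down to 14, left to 13, up to 8, left to 7, up to 2, left to 1, 2× down (reaching 11) — 12 moves in all.
Check: all 13 open cells covered.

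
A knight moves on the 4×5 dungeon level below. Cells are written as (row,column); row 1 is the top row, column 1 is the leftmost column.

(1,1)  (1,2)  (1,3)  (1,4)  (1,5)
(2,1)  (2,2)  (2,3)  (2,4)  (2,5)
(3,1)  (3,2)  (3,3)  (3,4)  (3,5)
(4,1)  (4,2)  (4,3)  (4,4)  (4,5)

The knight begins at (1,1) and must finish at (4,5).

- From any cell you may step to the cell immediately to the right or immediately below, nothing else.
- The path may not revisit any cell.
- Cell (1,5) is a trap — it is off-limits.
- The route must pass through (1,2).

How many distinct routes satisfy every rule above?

19

A right/down-only route from (1,1) to (4,5) makes exactly 3 down-moves and 4 right-moves in some order.
With no other constraints that would be C(7,3) = 35 routes.
Split at (1,2) and multiply the segment counts (each segment already excludes blocked cells): (1,1)→(1,2): 1; (1,2)→(4,5): 19; product = 19.
That gives 19 routes.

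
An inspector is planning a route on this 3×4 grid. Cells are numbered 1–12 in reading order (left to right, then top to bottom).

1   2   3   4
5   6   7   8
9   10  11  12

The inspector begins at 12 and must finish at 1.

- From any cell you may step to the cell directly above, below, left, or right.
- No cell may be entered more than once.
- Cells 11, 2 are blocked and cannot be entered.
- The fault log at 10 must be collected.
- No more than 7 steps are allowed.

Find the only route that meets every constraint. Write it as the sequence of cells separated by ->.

12 -> 8 -> 7 -> 6 -> 10 -> 9 -> 5 -> 1

The 7-move cap with required stops at 10 leaves no slack for detours.
Route from 12: up 1 to 8, left 2 to 6, down 1 to 10, left 1 to 9, up 2 to 1 — 7 moves in all.
Check: all required cells visited; 7 ≤ 7 moves.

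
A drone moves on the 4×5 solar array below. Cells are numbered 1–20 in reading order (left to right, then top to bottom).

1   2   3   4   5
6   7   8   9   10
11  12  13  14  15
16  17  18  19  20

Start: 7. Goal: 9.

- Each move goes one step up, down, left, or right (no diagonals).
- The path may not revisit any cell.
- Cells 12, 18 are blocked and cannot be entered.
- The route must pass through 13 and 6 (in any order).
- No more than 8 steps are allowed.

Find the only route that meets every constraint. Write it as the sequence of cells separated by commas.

7, 6, 1, 2, 3, 8, 13, 14, 9

The 8-move cap with required stops at 13, 6 leaves no slack for detours.
Route from 7: left to 6, up to 1, 2× right (reaching 3), 2× down (reaching 13), right to 14, up to 9 — 8 moves in all.
Check: all required cells visited; 8 ≤ 8 moves.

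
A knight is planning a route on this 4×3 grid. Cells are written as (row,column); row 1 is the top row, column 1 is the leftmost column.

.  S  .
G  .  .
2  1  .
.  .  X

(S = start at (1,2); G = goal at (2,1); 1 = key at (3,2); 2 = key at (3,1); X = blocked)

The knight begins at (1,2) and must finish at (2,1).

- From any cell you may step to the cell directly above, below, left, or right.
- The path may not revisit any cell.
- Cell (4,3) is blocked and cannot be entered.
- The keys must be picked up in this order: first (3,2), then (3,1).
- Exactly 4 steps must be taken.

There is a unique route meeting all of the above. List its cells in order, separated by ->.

The waypoints must appear in the order (3,2), (3,1), with no cell reused.
Route from (1,2): down 2 to (3,2), left 1 to (3,1), up 1 to (2,1) — 4 moves in all.
Check: order respected (1 at step 2, 2 at step 3); 4 moves as required.

(1,2) -> (2,2) -> (3,2) -> (3,1) -> (2,1)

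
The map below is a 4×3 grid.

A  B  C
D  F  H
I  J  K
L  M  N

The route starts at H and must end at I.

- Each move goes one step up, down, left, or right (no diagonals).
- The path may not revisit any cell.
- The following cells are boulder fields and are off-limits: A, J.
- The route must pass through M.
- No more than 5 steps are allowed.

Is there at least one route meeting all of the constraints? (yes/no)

yes

One route that works: H → K → N → M → L → I.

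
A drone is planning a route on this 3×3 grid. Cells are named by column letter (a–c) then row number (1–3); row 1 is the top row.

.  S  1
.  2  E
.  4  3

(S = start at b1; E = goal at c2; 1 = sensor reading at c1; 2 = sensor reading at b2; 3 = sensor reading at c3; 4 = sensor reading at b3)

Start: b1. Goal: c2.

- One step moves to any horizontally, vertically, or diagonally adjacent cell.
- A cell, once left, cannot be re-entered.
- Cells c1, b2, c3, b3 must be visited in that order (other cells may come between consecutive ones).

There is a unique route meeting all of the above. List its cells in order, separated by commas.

b1, c1, b2, c3, b3, c2

The waypoints must appear in the order c1, b2, c3, b3, with no cell reused.
Route from b1: right to c1, down-left to b2, down-right to c3, left to b3, up-right to c2 — 5 moves in all.
Check: order respected (1 at step 1, 2 at step 2, 3 at step 3, 4 at step 4).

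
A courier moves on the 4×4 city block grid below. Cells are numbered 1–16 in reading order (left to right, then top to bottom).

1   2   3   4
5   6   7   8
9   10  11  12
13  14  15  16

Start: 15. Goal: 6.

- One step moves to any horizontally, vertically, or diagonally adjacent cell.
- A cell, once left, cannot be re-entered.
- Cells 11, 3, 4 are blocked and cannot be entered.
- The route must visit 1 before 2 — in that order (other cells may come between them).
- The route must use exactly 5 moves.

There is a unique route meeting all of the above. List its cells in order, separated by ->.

15 -> 10 -> 5 -> 1 -> 2 -> 6

The waypoints must appear in the order 1, 2, with no cell reused.
Route from 15: 2× up-left (reaching 5), up to 1, right to 2, down to 6 — 5 moves in all.
Check: order respected (1 at step 3, 2 at step 4); 5 moves as required.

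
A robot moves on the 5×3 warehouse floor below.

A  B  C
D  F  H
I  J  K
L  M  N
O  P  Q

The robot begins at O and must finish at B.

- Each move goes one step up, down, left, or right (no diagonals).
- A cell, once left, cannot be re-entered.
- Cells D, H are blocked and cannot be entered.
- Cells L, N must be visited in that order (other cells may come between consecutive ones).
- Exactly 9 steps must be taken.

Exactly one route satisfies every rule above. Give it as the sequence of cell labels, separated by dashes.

The waypoints must appear in the order L, N, with no cell reused.
Route from O: up to L, right to M, down to P, right to Q, 2× up (reaching K), left to J, 2× up (reaching B) — 9 moves in all.
Check: order respected (L at step 1, N at step 5); 9 moves as required.

O - L - M - P - Q - N - K - J - F - B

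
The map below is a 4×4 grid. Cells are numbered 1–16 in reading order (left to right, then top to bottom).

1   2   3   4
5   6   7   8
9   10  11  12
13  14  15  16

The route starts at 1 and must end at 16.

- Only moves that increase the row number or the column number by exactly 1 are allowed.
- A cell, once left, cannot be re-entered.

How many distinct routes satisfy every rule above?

20

A right/down-only route from 1 to 16 makes exactly 3 down-moves and 3 right-moves in some order.
With no other constraints that would be C(6,3) = 20 routes.
That gives 20 routes.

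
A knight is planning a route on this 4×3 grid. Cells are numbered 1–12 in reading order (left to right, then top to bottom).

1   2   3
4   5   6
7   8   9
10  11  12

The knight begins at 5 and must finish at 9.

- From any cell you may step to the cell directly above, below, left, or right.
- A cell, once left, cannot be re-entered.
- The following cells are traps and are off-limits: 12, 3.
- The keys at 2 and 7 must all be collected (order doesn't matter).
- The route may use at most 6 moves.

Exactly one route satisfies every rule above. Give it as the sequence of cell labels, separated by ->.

Any route must reach 2 and 7 and still end at 9 within 6 moves, so the order of the required stops is forced.
Route from 5: up 1 to 2, left 1 to 1, down 2 to 7, right 2 to 9 — 6 moves in all.
Check: all required cells visited; 6 ≤ 6 moves.

5 -> 2 -> 1 -> 4 -> 7 -> 8 -> 9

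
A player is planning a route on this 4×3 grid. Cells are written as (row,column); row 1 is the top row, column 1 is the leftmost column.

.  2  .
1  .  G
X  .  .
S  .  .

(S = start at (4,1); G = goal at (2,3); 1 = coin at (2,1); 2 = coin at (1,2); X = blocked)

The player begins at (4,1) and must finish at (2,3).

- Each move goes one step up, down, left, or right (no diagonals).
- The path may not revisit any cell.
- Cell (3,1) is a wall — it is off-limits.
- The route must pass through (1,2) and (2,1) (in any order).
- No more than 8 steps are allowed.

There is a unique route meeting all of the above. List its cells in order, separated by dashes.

(4,1) - (4,2) - (3,2) - (2,2) - (2,1) - (1,1) - (1,2) - (1,3) - (2,3)

Any route must reach (1,2) and (2,1) and still end at (2,3) within 8 moves, so the order of the required stops is forced.
Route from (4,1): right to (4,2), 2× up (reaching (2,2)), left to (2,1), up to (1,1), 2× right (reaching (1,3)), down to (2,3) — 8 moves in all.
Check: all required cells visited; 8 ≤ 8 moves.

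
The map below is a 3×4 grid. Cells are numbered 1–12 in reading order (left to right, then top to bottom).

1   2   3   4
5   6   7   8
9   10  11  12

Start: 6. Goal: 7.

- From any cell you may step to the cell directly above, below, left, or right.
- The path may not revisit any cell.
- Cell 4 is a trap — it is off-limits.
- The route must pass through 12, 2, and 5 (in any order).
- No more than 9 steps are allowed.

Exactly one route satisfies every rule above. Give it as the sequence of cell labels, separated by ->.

6 -> 2 -> 1 -> 5 -> 9 -> 10 -> 11 -> 12 -> 8 -> 7

Any route must reach 12, 2, and 5 and still end at 7 within 9 moves, so the order of the required stops is forced.
Route from 6: up 1 to 2, left 1 to 1, down 2 to 9, right 3 to 12, up 1 to 8, left 1 to 7 — 9 moves in all.
Check: all required cells visited; 9 ≤ 9 moves.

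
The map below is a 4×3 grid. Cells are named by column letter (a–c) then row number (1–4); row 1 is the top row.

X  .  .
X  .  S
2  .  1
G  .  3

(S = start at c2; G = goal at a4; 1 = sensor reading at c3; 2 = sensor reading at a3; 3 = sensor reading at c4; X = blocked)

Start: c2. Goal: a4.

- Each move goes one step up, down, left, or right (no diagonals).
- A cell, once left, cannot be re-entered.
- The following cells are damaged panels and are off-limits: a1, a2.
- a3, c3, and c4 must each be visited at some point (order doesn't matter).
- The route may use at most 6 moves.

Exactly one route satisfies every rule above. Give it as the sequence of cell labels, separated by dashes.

The budget equals the shortest possible length, so every move has to be on a shortest route through the required cells.
Route from c2: 2× down (reaching c4), left to b4, up to b3, left to a3, down to a4 — 6 moves in all.
Check: all required cells visited; 6 ≤ 6 moves.

c2 - c3 - c4 - b4 - b3 - a3 - a4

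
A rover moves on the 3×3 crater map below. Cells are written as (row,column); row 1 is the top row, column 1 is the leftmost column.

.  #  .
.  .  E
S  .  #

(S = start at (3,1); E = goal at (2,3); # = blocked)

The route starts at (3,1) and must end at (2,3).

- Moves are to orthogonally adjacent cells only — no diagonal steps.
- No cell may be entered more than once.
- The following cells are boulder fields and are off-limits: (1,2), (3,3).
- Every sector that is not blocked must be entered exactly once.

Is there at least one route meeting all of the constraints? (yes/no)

Cell (1,1) has only one open neighbour but is neither the start nor the goal, so a Hamiltonian route would have to both enter and leave it through the same neighbour — impossible without revisiting.

no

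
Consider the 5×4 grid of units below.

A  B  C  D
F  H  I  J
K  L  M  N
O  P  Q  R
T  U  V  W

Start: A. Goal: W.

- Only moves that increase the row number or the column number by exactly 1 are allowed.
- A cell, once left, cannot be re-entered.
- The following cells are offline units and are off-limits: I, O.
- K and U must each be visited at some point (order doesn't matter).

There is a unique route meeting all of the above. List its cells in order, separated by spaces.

A F K L P U V W

Moves only go right or down, so the column and row indices never decrease.
Route from A: down 2 to K, right 1 to L, down 2 to U, right 2 to W — 7 moves in all.
Check: all required cells visited.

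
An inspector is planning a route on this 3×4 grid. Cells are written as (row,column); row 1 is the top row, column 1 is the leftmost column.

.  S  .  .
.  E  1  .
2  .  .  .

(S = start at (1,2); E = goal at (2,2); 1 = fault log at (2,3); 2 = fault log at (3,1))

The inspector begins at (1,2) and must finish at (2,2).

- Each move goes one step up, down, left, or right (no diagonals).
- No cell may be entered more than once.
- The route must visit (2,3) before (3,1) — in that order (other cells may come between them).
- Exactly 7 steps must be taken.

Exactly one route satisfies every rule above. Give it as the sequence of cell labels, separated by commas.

(1,2), (1,3), (2,3), (3,3), (3,2), (3,1), (2,1), (2,2)

The waypoints must appear in the order (2,3), (3,1), with no cell reused.
Route from (1,2): right 1 to (1,3), down 2 to (3,3), left 2 to (3,1), up 1 to (2,1), right 1 to (2,2) — 7 moves in all.
Check: order respected (1 at step 2, 2 at step 5); 7 moves as required.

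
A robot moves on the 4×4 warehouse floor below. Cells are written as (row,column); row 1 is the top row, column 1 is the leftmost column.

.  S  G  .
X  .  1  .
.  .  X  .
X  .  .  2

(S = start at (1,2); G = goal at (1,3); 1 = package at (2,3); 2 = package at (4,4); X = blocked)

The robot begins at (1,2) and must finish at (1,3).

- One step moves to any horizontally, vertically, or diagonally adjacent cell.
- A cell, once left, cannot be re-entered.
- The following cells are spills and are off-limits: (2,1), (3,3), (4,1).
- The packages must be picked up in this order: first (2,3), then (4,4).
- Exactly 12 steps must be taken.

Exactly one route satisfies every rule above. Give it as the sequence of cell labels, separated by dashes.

The waypoints must appear in the order (2,3), (4,4), with no cell reused.
Route from (1,2): left to (1,1), down-right to (2,2), right to (2,3), down-left to (3,2), left to (3,1), down-right to (4,2), 2× right (reaching (4,4)), 3× up (reaching (1,4)), left to (1,3) — 12 moves in all.
Check: order respected (1 at step 3, 2 at step 8); 12 moves as required.

(1,2) - (1,1) - (2,2) - (2,3) - (3,2) - (3,1) - (4,2) - (4,3) - (4,4) - (3,4) - (2,4) - (1,4) - (1,3)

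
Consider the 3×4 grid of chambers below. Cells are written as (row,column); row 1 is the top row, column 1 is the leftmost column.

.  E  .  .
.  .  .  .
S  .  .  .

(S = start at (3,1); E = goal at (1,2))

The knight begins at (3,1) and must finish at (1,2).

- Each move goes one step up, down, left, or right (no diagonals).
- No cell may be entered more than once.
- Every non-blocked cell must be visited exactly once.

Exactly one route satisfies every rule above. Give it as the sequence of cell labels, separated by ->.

(3,1) -> (3,2) -> (3,3) -> (3,4) -> (2,4) -> (1,4) -> (1,3) -> (2,3) -> (2,2) -> (2,1) -> (1,1) -> (1,2)

Need to visit all 12 open cells exactly once, starting at (3,1) and ending at (1,2).
Route from (3,1): right 3 to (3,4), up 2 to (1,4), left 1 to (1,3), down 1 to (2,3), left 2 to (2,1), up 1 to (1,1), right 1 to (1,2) — 11 moves in all.
Check: all 12 open cells covered.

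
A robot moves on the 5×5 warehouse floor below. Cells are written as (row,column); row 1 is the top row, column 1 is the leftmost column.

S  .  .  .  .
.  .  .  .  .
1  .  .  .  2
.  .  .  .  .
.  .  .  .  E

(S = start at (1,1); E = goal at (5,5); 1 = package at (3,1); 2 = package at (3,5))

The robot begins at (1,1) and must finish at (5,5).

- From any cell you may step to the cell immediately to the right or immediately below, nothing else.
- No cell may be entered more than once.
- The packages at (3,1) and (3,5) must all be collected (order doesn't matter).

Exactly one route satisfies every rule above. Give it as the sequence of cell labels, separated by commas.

(1,1), (2,1), (3,1), (3,2), (3,3), (3,4), (3,5), (4,5), (5,5)

Moves only go right or down, so the column and row indices never decrease.
Route from (1,1): 2× down (reaching (3,1)), 4× right (reaching (3,5)), 2× down (reaching (5,5)) — 8 moves in all.
Check: all required cells visited.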